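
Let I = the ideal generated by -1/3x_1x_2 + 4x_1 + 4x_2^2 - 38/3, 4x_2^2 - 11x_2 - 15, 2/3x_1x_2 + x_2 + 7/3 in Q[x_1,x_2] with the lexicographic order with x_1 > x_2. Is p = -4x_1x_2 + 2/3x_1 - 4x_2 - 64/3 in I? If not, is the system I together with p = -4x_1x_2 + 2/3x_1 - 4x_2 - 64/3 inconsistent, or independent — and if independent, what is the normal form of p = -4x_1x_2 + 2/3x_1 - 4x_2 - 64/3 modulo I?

First compute the reduced Gröbner basis of I by Buchberger's algorithm.
f_1 = -1/3x_1x_2 + 4x_1 + 4x_2^2 - 38/3, LT = x_1x_2.
f_2 = 4x_2^2 - 11x_2 - 15, LT = x_2^2.
f_3 = 2/3x_1x_2 + x_2 + 7/3, LT = x_1x_2.

S(f_1,f_2): lcm = x_1x_2^2. S = -37/4x_1x_2 + 15/4x_1 - 12x_2^3 + 38x_2.
  reduce S modulo (f_1, f_2, f_3):
  remainder -429/4x_1 - 403x_2 - 377/2 ≠ 0; add h_4 = -429/4x_1 - 403x_2 - 377/2 to the basis.

S(f_1,f_3): lcm = x_1x_2. S = -12x_1 - 12x_2^2 - 3/2x_2 + 69/2.
  reduce S modulo (f_1, f_2, f_3, h_4):
  remainder 233/22x_2 + 233/22 ≠ 0; add h_5 = 233/22x_2 + 233/22 to the basis.

The other S-polynomials (S(f_2,f_3), S(f_1,h_4), S(f_2,h_4), S(f_3,h_4), S(f_1,h_5), S(f_2,h_5), S(f_3,h_5), S(h_4,h_5)) all reduce to 0 modulo the current basis, so we have a Gröbner basis.
Inter-reduce: drop elements whose leading term is divisible by another's, tail-reduce, and make monic.
Reduced Gröbner basis: {x_1 - 2, x_2 + 1}.
Label its elements g_1 = x_1 - 2, g_2 = x_2 + 1.

Reduce p = -4x_1x_2 + 2/3x_1 - 4x_2 - 64/3 modulo G:
  leading term x_1x_2: subtract (-4x_2)·g_1 from -4x_1x_2 + 2/3x_1 - 4x_2 - 64/3 → 2/3x_1 - 12x_2 - 64/3
  leading term x_1: subtract (2/3)·g_1 from 2/3x_1 - 12x_2 - 64/3 → -12x_2 - 20
  leading term x_2: subtract (-12)·g_2 from -12x_2 - 20 → -8
  leading term 1: no divisor's leading term divides it; move -8 to the remainder.
  normal form = -8.
The normal form is nonzero, so p ∉ I. Since p minus its normal form lies in I, I + (p) = I + (r) where r = -8; decide whether this ideal is the whole ring.
Here r = -8 is a nonzero constant, hence a unit: 1 ∈ I + (p), the Gröbner basis of I + (p) is {1}, and the enlarged system has no common solution — adjoining p is inconsistent.

Adjoining -4x_1x_2 + 2/3x_1 - 4x_2 - 64/3 makes the ideal the whole ring: the system is inconsistent.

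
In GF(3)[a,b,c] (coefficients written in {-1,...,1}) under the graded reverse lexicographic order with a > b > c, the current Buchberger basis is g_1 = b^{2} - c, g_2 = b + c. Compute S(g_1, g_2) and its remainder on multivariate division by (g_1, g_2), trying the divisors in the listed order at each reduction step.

S(g_1, g_2) = -bc - c; remainder on division = c^{2} - c.

lcm(LM(g_1), LM(g_2)) = b^{2}.
S = (lcm/LT(g_1))·g_1 − (lcm/LT(g_2))·g_2 = -bc - c.
Reduce S modulo (g_1, g_2) in that order:
  leading term bc: subtract (-c)·g_2 from -bc - c → c^{2} - c
  leading term c^{2}: no divisor's leading term divides it; move c^{2} to the remainder.
  leading term c: no divisor's leading term divides it; move -c to the remainder.
The remainder c^{2} - c is nonzero, so it would be added as the next basis element.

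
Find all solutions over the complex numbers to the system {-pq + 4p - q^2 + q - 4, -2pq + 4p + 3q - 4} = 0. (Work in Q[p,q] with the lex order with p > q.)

Compute a lex Gröbner basis by Buchberger's algorithm.
f_1 = -pq + 4p - q^2 + q - 4, LT = pq.
f_2 = -2pq + 4p + 3q - 4, LT = pq.

S(f_1,f_2): lcm = pq. S = -2p + q^2 + 1/2q + 2.
  leading term p: no divisor's leading term divides it; move -2p to the remainder.
  leading term q^2: no divisor's leading term divides it; move q^2 to the remainder.
  leading term q: no divisor's leading term divides it; move 1/2q to the remainder.
  leading term 1: no divisor's leading term divides it; move 2 to the remainder.
  remainder -2p + q^2 + 1/2q + 2 ≠ 0; add h_3 = -2p + q^2 + 1/2q + 2 to the basis.

S(f_1,h_3): lcm = pq. S = -4p + 1/2q^3 + 5/4q^2 + 4.
  leading term p: subtract (2)·h_3 from -4p + 1/2q^3 + 5/4q^2 + 4 → 1/2q^3 - 3/4q^2 - q
  leading term q^3: no divisor's leading term divides it; move 1/2q^3 to the remainder.
  leading term q^2: no divisor's leading term divides it; move -3/4q^2 to the remainder.
  leading term q: no divisor's leading term divides it; move -q to the remainder.
  remainder 1/2q^3 - 3/4q^2 - q ≠ 0; add h_4 = 1/2q^3 - 3/4q^2 - q to the basis.

S(f_2,h_3): lcm = pq. S = -2p + 1/2q^3 + 1/4q^2 - 1/2q + 2.
  leading term p: subtract (1)·h_3 from -2p + 1/2q^3 + 1/4q^2 - 1/2q + 2 → 1/2q^3 - 3/4q^2 - q
  leading term q^3: subtract (1)·h_4 from 1/2q^3 - 3/4q^2 - q → 0
  remainder 0.

S(f_1,h_4): lcm = pq^3. S = -5/2pq^2 + 2pq + q^4 - q^3 + 4q^2.
  leading term pq^2: subtract (5/2q)·f_1 from -5/2pq^2 + 2pq + q^4 - q^3 + 4q^2 → -8pq + q^4 + 3/2q^3 + 3/2q^2 + 10q
  leading term pq: subtract (8)·f_1 from -8pq + q^4 + 3/2q^3 + 3/2q^2 + 10q → -32p + q^4 + 3/2q^3 + 19/2q^2 + 2q + 32
  leading term p: subtract (16)·h_3 from -32p + q^4 + 3/2q^3 + 19/2q^2 + 2q + 32 → q^4 + 3/2q^3 - 13/2q^2 - 6q
  leading term q^4: subtract (2q)·h_4 from q^4 + 3/2q^3 - 13/2q^2 - 6q → 3q^3 - 9/2q^2 - 6q
  leading term q^3: subtract (6)·h_4 from 3q^3 - 9/2q^2 - 6q → 0
  remainder 0.

S(f_2,h_4): lcm = pq^3. S = -1/2pq^2 + 2pq - 3/2q^3 + 2q^2.
  leading term pq^2: subtract (1/2q)·f_1 from -1/2pq^2 + 2pq - 3/2q^3 + 2q^2 → -q^3 + 3/2q^2 + 2q
  leading term q^3: subtract (-2)·h_4 from -q^3 + 3/2q^2 + 2q → 0
  remainder 0.

S(h_3,h_4): leading monomials are coprime, so the S-polynomial reduces to 0 (Buchberger's first criterion).
Every S-polynomial of the final basis reduces to 0, so we have a Gröbner basis.
Inter-reduce: drop elements whose leading term is divisible by another's, tail-reduce, and make monic.
Reduced Gröbner basis: {p - 1/2q^2 - 1/4q - 1, q^3 - 3/2q^2 - 2q}.

Since the basis is lex-ordered, q^3 - 3/2q^2 - 2q is univariate in q. Its roots are {0, 3/4 - sqrt(41)/4, 3/4 + sqrt(41)/4}. Back-substituting each root into the other basis elements fixes the other coordinates.
  q = 0: the earlier basis element becomes p - 1 = 0, giving p = 1 — point (1, 0).
  q = 3/4 - sqrt(41)/4: the earlier basis element becomes p - 11/4 + sqrt(41)/4 = 0, giving p = 11/4 - sqrt(41)/4 — point (11/4 - sqrt(41)/4, 3/4 - sqrt(41)/4).
  q = 3/4 + sqrt(41)/4: the earlier basis element becomes p - 11/4 - sqrt(41)/4 = 0, giving p = sqrt(41)/4 + 11/4 — point (sqrt(41)/4 + 11/4, 3/4 + sqrt(41)/4).

{(1, 0), (11/4 - sqrt(41)/4, 3/4 - sqrt(41)/4), (sqrt(41)/4 + 11/4, 3/4 + sqrt(41)/4)}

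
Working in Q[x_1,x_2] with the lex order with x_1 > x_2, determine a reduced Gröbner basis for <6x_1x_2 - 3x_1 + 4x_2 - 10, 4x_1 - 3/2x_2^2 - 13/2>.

G = {x_1 - 3/8x_2^2 - 13/8, x_2^3 - 1/2x_2^2 + 55/9x_2 - 119/18}

f_1 = 6x_1x_2 - 3x_1 + 4x_2 - 10, LT = x_1x_2.
f_2 = 4x_1 - 3/2x_2^2 - 13/2, LT = x_1.

S(f_1,f_2): lcm = x_1x_2. S = -1/2x_1 + 3/8x_2^3 + 55/24x_2 - 5/3.
  leading term x_1: subtract (-1/8)·f_2 from -1/2x_1 + 3/8x_2^3 + 55/24x_2 - 5/3 → 3/8x_2^3 - 3/16x_2^2 + 55/24x_2 - 119/48
  leading term x_2^3: no divisor's leading term divides it; move 3/8x_2^3 to the remainder.
  leading term x_2^2: no divisor's leading term divides it; move -3/16x_2^2 to the remainder.
  leading term x_2: no divisor's leading term divides it; move 55/24x_2 to the remainder.
  leading term 1: no divisor's leading term divides it; move -119/48 to the remainder.
  remainder 3/8x_2^3 - 3/16x_2^2 + 55/24x_2 - 119/48 ≠ 0; add g_3 = 3/8x_2^3 - 3/16x_2^2 + 55/24x_2 - 119/48 to the basis.

The other S-polynomials (S(f_1,g_3), S(f_2,g_3)) all reduce to 0 modulo the current basis, so we have a Gröbner basis.
Inter-reduce: drop elements whose leading term is divisible by another's, tail-reduce, and make monic.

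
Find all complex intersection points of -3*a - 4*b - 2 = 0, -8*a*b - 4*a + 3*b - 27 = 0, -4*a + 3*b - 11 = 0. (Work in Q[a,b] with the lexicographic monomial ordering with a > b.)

Compute a lex Gröbner basis by Buchberger's algorithm.
f_1 = -3*a - 4*b - 2, LT = a.
f_2 = -8*a*b - 4*a + 3*b - 27, LT = a*b.
f_3 = -4*a + 3*b - 11, LT = a.

S(f_1,f_2): lcm = a*b. S = -1/2*a + 4/3*b**2 + 25/24*b - 27/8.
  leading term a: subtract (1/6)·f_1 from -1/2*a + 4/3*b**2 + 25/24*b - 27/8 → 4/3*b**2 + 41/24*b - 73/24
  leading term b**2: no divisor's leading term divides it; move 4/3*b**2 to the remainder.
  leading term b: no divisor's leading term divides it; move 41/24*b to the remainder.
  leading term 1: no divisor's leading term divides it; move -73/24 to the remainder.
  remainder 4/3*b**2 + 41/24*b - 73/24 ≠ 0; add h_4 = 4/3*b**2 + 41/24*b - 73/24 to the basis.

S(f_1,f_3): lcm = a. S = 25/12*b - 25/12.
  leading term b: no divisor's leading term divides it; move 25/12*b to the remainder.
  leading term 1: no divisor's leading term divides it; move -25/12 to the remainder.
  remainder 25/12*b - 25/12 ≠ 0; add h_5 = 25/12*b - 25/12 to the basis.

The other S-polynomials (S(f_2,f_3), S(f_1,h_4), S(f_2,h_4), S(f_3,h_4), S(f_1,h_5), S(f_2,h_5), S(f_3,h_5), S(h_4,h_5)) all reduce to 0 modulo the current basis, so we have a Gröbner basis.
Inter-reduce: drop elements whose leading term is divisible by another's, tail-reduce, and make monic.
Reduced Gröbner basis: {a + 2, b - 1}.

A lex Gröbner basis eliminates variables successively. Here b - 1 depends only on b, with roots {1}; lifting each root through the earlier basis elements recovers the full solutions.
  b = 1: the earlier basis element becomes a + 2 = 0, giving a = -2 — point (-2, 1).

{(-2, 1)}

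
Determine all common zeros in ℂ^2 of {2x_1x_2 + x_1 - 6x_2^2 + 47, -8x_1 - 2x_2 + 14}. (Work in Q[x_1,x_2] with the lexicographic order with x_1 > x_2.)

Compute a lex Gröbner basis by Buchberger's algorithm.
f_1 = 2x_1x_2 + x_1 - 6x_2^2 + 47, LT = x_1x_2.
f_2 = -8x_1 - 2x_2 + 14, LT = x_1.

S(f_1,f_2): lcm = x_1x_2. S = 1/2x_1 - 13/4x_2^2 + 7/4x_2 + 47/2.
  reduce S modulo (f_1, f_2):
  remainder -13/4x_2^2 + 13/8x_2 + 195/8 ≠ 0; add h_3 = -13/4x_2^2 + 13/8x_2 + 195/8 to the basis.

The other S-polynomials (S(f_1,h_3), S(f_2,h_3)) all reduce to 0 modulo the current basis, so we have a Gröbner basis.
Inter-reduce: drop elements whose leading term is divisible by another's, tail-reduce, and make monic.
Reduced Gröbner basis: {x_1 + 1/4x_2 - 7/4, x_2^2 - 1/2x_2 - 15/2}.

A lex Gröbner basis eliminates variables successively. Here x_2^2 - 1/2x_2 - 15/2 depends only on x_2, with roots {-5/2, 3}; lifting each root through the earlier basis elements recovers the full solutions.
  x_2 = -5/2: the earlier basis element becomes x_1 - 19/8 = 0, giving x_1 = 19/8 — point (19/8, -5/2).
  x_2 = 3: the earlier basis element becomes x_1 - 1 = 0, giving x_1 = 1 — point (1, 3).
This is the nonlinear analogue of row-reducing a linear system.

{(19/8, -5/2), (1, 3)}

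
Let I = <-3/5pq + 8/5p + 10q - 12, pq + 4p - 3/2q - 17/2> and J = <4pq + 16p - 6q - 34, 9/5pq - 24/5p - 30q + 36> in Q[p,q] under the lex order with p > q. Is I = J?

For a fixed monomial order, each ideal has a unique reduced Gröbner basis; comparing bases decides equality.
Buchberger on the first generating set:
f_1 = -3/5pq + 8/5p + 10q - 12, LT = pq.
f_2 = pq + 4p - 3/2q - 17/2, LT = pq.

S(f_1,f_2): lcm = pq. S = -20/3p - 91/6q + 57/2.
  reduce S modulo (f_1, f_2):
  remainder -20/3p - 91/6q + 57/2 ≠ 0; add g_3 = -20/3p - 91/6q + 57/2 to the basis.

S(f_1,g_3): lcm = pq. S = -8/3p - 91/40q^2 - 1487/120q + 20.
  reduce S modulo (f_1, f_2, g_3):
  remainder -91/40q^2 - 253/40q + 43/5 ≠ 0; add g_4 = -91/40q^2 - 253/40q + 43/5 to the basis.

The other S-polynomials (S(f_2,g_3), S(f_1,g_4), S(f_2,g_4), S(g_3,g_4)) all reduce to 0 modulo the current basis, so we have a Gröbner basis.
Inter-reduce: drop elements whose leading term is divisible by another's, tail-reduce, and make monic.
Reduced Gröbner basis: {p + 91/40q - 171/40, q^2 + 253/91q - 344/91}.

Buchberger on the second generating set:
h_1 = 4pq + 16p - 6q - 34, LT = pq.
h_2 = 9/5pq - 24/5p - 30q + 36, LT = pq.

S(h_1,h_2): lcm = pq. S = 20/3p + 91/6q - 57/2.
  reduce S modulo (h_1, h_2):
  remainder 20/3p + 91/6q - 57/2 ≠ 0; add k_3 = 20/3p + 91/6q - 57/2 to the basis.

S(h_1,k_3): lcm = pq. S = 4p - 91/40q^2 + 111/40q - 17/2.
  reduce S modulo (h_1, h_2, k_3):
  remainder -91/40q^2 - 253/40q + 43/5 ≠ 0; add k_4 = -91/40q^2 - 253/40q + 43/5 to the basis.

The other S-polynomials (S(h_2,k_3), S(h_1,k_4), S(h_2,k_4), S(k_3,k_4)) all reduce to 0 modulo the current basis, so we have a Gröbner basis.
Inter-reduce: drop elements whose leading term is divisible by another's, tail-reduce, and make monic.
Reduced Gröbner basis: {p + 91/40q - 171/40, q^2 + 253/91q - 344/91}.

These coincide, so the ideals are equal.

Yes, the ideals are equal.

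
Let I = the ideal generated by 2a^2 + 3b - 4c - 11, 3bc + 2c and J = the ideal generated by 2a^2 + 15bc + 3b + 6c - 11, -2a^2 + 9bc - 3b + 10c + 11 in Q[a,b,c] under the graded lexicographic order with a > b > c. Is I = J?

For a fixed monomial order, each ideal has a unique reduced Gröbner basis; comparing bases decides equality.
Buchberger on the first generating set:
f_1 = 2a^2 + 3b - 4c - 11, LT = a^2.
f_2 = 3bc + 2c, LT = bc.

The S-polynomials (S(f_1,f_2)) all reduce to 0 modulo the current basis, so we have a Gröbner basis.
Inter-reduce: drop elements whose leading term is divisible by another's, tail-reduce, and make monic.
Reduced Gröbner basis: {a^2 + 3/2b - 2c - 11/2, bc + 2/3c}.

Buchberger on the second generating set:
h_1 = 2a^2 + 15bc + 3b + 6c - 11, LT = a^2.
h_2 = -2a^2 + 9bc - 3b + 10c + 11, LT = a^2.

S(h_1,h_2): lcm = a^2. S = 12bc + 8c.
  reduce S modulo (h_1, h_2):
  remainder 12bc + 8c ≠ 0; add k_3 = 12bc + 8c to the basis.

The other S-polynomials (S(h_1,k_3), S(h_2,k_3)) all reduce to 0 modulo the current basis, so we have a Gröbner basis.
Inter-reduce: drop elements whose leading term is divisible by another's, tail-reduce, and make monic.
Reduced Gröbner basis: {a^2 + 3/2b - 2c - 11/2, bc + 2/3c}.

Same reduced basis, so the two generating sets span the same ideal.
The same test decides containment: I ⊆ J iff every generator of I reduces to 0 modulo a Gröbner basis of J.

Yes, the ideals are equal.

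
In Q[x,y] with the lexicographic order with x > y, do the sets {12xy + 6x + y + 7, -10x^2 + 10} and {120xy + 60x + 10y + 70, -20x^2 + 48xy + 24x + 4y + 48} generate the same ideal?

Yes, the ideals are equal.

Equality of ideals is decidable: compute both reduced Gröbner bases (unique for the ordering) and check whether they agree.
Buchberger on the first generating set:
f_1 = 12xy + 6x + y + 7, LT = xy.
f_2 = -10x^2 + 10, LT = x^2.

S(f_1,f_2): lcm = x^2y. S = 1/2x^2 + 1/12xy + 7/12x + y.
  reduce S modulo (f_1, f_2):
  remainder 13/24x + 143/144y + 65/144 ≠ 0; add g_3 = 13/24x + 143/144y + 65/144 to the basis.

S(f_1,g_3): lcm = xy. S = 1/2x - 11/6y^2 - 3/4y + 7/12.
  reduce S modulo (f_1, f_2, g_3):
  remainder -11/6y^2 - 5/3y + 1/6 ≠ 0; add g_4 = -11/6y^2 - 5/3y + 1/6 to the basis.

The other S-polynomials (S(f_2,g_3), S(f_1,g_4), S(f_2,g_4), S(g_3,g_4)) all reduce to 0 modulo the current basis, so we have a Gröbner basis.
Inter-reduce: drop elements whose leading term is divisible by another's, tail-reduce, and make monic.
Reduced Gröbner basis: {x + 11/6y + 5/6, y^2 + 10/11y - 1/11}.

Buchberger on the second generating set:
h_1 = 120xy + 60x + 10y + 70, LT = xy.
h_2 = -20x^2 + 48xy + 24x + 4y + 48, LT = x^2.

S(h_1,h_2): lcm = x^2y. S = 1/2x^2 + 12/5xy^2 + 77/60xy + 7/12x + 1/5y^2 + 12/5y.
  reduce S modulo (h_1, h_2):
  remainder 13/24x + 143/144y + 65/144 ≠ 0; add k_3 = 13/24x + 143/144y + 65/144 to the basis.

S(h_1,k_3): lcm = xy. S = 1/2x - 11/6y^2 - 3/4y + 7/12.
  reduce S modulo (h_1, h_2, k_3):
  remainder -11/6y^2 - 5/3y + 1/6 ≠ 0; add k_4 = -11/6y^2 - 5/3y + 1/6 to the basis.

The other S-polynomials (S(h_2,k_3), S(h_1,k_4), S(h_2,k_4), S(k_3,k_4)) all reduce to 0 modulo the current basis, so we have a Gröbner basis.
Inter-reduce: drop elements whose leading term is divisible by another's, tail-reduce, and make monic.
Reduced Gröbner basis: {x + 11/6y + 5/6, y^2 + 10/11y - 1/11}.

The two bases agree; hence the ideals are identical.
The choice of monomial ordering does not affect the verdict — as long as both bases are computed under the same ordering, their equality decides ideal equality.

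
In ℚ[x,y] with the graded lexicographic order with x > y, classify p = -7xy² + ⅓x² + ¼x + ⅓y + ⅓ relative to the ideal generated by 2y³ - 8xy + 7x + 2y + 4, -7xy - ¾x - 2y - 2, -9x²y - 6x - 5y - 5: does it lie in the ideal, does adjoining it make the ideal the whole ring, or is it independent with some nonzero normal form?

-7xy² + ⅓x² + ¼x + ⅓y + ⅓ lies in I (it reduces to 0).

First compute the reduced Gröbner basis of I by Buchberger's algorithm.
f_1 = 2y³ - 8xy + 7x + 2y + 4, LT = y³.
f_2 = -7xy - ¾x - 2y - 2, LT = xy.
f_3 = -9x²y - 6x - 5y - 5, LT = x²y.

S(f_1,f_2): lcm = xy³. S = -4x²y - 3/28xy² - 2/7y³ + 7/2x² + xy - 2/7y² + 2x.
  leading term x²y: subtract (4/7x)·f_2 from -4x²y - 3/28xy² - 2/7y³ + 7/2x² + xy - 2/7y² + 2x → -3/28xy² - 2/7y³ + 55/14x² + 15/7xy - 2/7y² + 22/7x
  leading term xy²: subtract (3/196y)·f_2 from -3/28xy² - 2/7y³ + 55/14x² + 15/7xy - 2/7y² + 22/7x → -2/7y³ + 55/14x² + 1689/784xy - 25/98y² + 22/7x + 3/98y
  leading term y³: subtract (-1/7)·f_1 from -2/7y³ + 55/14x² + 1689/784xy - 25/98y² + 22/7x + 3/98y → 55/14x² + 793/784xy - 25/98y² + 29/7x + 31/98y + 4/7
  leading term x²: no divisor's leading term divides it; move 55/14x² to the remainder.
  leading term xy: subtract (-793/5488)·f_2 from 793/784xy - 25/98y² + 29/7x + 31/98y + 4/7 → -25/98y² + 88565/21952x + 75/2744y + 775/2744
  leading term y²: no divisor's leading term divides it; move -25/98y² to the remainder.
  leading term x: no divisor's leading term divides it; move 88565/21952x to the remainder.
  leading term y: no divisor's leading term divides it; move 75/2744y to the remainder.
  leading term 1: no divisor's leading term divides it; move 775/2744 to the remainder.
  remainder 55/14x² - 25/98y² + 88565/21952x + 75/2744y + 775/2744 ≠ 0; add h_4 = 55/14x² - 25/98y² + 88565/21952x + 75/2744y + 775/2744 to the basis.

S(f_1,f_3): lcm = x²y³. S = -4x³y + 7/2x³ + x²y - ⅔xy² - 5/9y³ + 2x² - 5/9y².
  leading term x³y: subtract (4/7x²)·f_2 from -4x³y + 7/2x³ + x²y - ⅔xy² - 5/9y³ + 2x² - 5/9y² → 55/14x³ + 15/7x²y - ⅔xy² - 5/9y³ + 22/7x² - 5/9y²
  leading term x³: subtract (x)·h_4 from 55/14x³ + 15/7x²y - ⅔xy² - 5/9y³ + 22/7x² - 5/9y² → 15/7x²y - 121/294xy² - 5/9y³ - 19573/21952x² - 75/2744xy - 5/9y² - 775/2744x
  leading term x²y: subtract (-15/49x)·f_2 from 15/7x²y - 121/294xy² - 5/9y³ - 19573/21952x² - 75/2744xy - 5/9y² - 775/2744x → -121/294xy² - 5/9y³ - 24613/21952x² - 1755/2744xy - 5/9y² - 2455/2744x
  leading term xy²: subtract (121/2058y)·f_2 from -121/294xy² - 5/9y³ - 24613/21952x² - 1755/2744xy - 5/9y² - 2455/2744x → -5/9y³ - 24613/21952x² - 817/1372xy - 1352/3087y² - 2455/2744x + 121/1029y
  leading term y³: subtract (-5/18)·f_1 from -5/9y³ - 24613/21952x² - 817/1372xy - 1352/3087y² - 2455/2744x + 121/1029y → -24613/21952x² - 34793/12348xy - 1352/3087y² + 25925/24696x + 2078/3087y + 10/9
  leading term x²: subtract (-24613/86240)·h_4 from -24613/21952x² - 34793/12348xy - 1352/3087y² + 25925/24696x + 2078/3087y + 10/9 → -34793/12348xy - 7770241/15212736y² + 7500965821/3407652864x + 290053507/425956608y + 507620255/425956608
  leading term xy: subtract (34793/86436)·f_2 from -34793/12348xy - 7770241/15212736y² + 7500965821/3407652864x + 290053507/425956608y + 507620255/425956608 → -7770241/15212736y² + 8529725245/3407652864x + 210991105/141985536y + 850540063/425956608
  leading term y²: no divisor's leading term divides it; move -7770241/15212736y² to the remainder.
  leading term x: no divisor's leading term divides it; move 8529725245/3407652864x to the remainder.
  leading term y: no divisor's leading term divides it; move 210991105/141985536y to the remainder.
  leading term 1: no divisor's leading term divides it; move 850540063/425956608 to the remainder.
  remainder -7770241/15212736y² + 8529725245/3407652864x + 210991105/141985536y + 850540063/425956608 ≠ 0; add h_5 = -7770241/15212736y² + 8529725245/3407652864x + 210991105/141985536y + 850540063/425956608 to the basis.

S(f_2,f_3): lcm = x²y. S = 3/28x² + 2/7xy - 8/21x - 5/9y - 5/9.
  leading term x²: subtract (3/110)·h_4 from 3/28x² + 2/7xy - 8/21x - 5/9y - 5/9 → 2/7xy + 15/2156y² - 711353/1448832x - 302245/543312y - 306025/543312
  leading term xy: subtract (-2/49)·f_2 from 2/7xy + 15/2156y² - 711353/1448832x - 302245/543312y - 306025/543312 → 15/2156y² - 755705/1448832x - 346597/543312y - 350377/543312
  leading term y²: subtract (-105840/7770241)·h_5 from 15/2156y² - 755705/1448832x - 346597/543312y - 350377/543312 → -159095905/326350122x - 302376023/489525183y - 302376023/489525183
  leading term x: no divisor's leading term divides it; move -159095905/326350122x to the remainder.
  leading term y: no divisor's leading term divides it; move -302376023/489525183y to the remainder.
  leading term 1: no divisor's leading term divides it; move -302376023/489525183 to the remainder.
  remainder -159095905/326350122x - 302376023/489525183y - 302376023/489525183 ≠ 0; add h_6 = -159095905/326350122x - 302376023/489525183y - 302376023/489525183 to the basis.

S(f_1,h_5): lcm = y³. S = 1567589309/1740533984xy + 632973315/217566748y² + 7/2x + 1068106811/217566748y + 2.
  leading term xy: subtract (-1567589309/12183737888)·f_2 from 1567589309/1740533984xy + 632973315/217566748y² + 7/2x + 1068106811/217566748y + 2 → 632973315/217566748y² + 165869562505/48734951552x + 28339401399/6091868944y + 10616148579/6091868944
  leading term y²: subtract (-343901997719280/60376645198081)·h_5 from 632973315/217566748y² + 165869562505/48734951552x + 28339401399/6091868944y + 10616148579/6091868944 → 2132632314921955/120753290396162x + 791912240010276/60376645198081y + 791912240010276/60376645198081
  leading term x: subtract (-8957055722672211/247242704792621)·h_6 from 2132632314921955/120753290396162x + 791912240010276/60376645198081y + 791912240010276/60376645198081 → -404086027239125/43631065551639y - 404086027239125/43631065551639
  leading term y: no divisor's leading term divides it; move -404086027239125/43631065551639y to the remainder.
  leading term 1: no divisor's leading term divides it; move -404086027239125/43631065551639 to the remainder.
  remainder -404086027239125/43631065551639y - 404086027239125/43631065551639 ≠ 0; add h_7 = -404086027239125/43631065551639y - 404086027239125/43631065551639 to the basis.

The other S-polynomials (S(f_1,h_4), S(f_2,h_4), S(f_3,h_4), S(f_2,h_5), S(f_3,h_5), S(h_4,h_5), S(f_1,h_6), S(f_2,h_6), S(f_3,h_6), S(h_4,h_6), S(h_5,h_6), S(f_1,h_7), S(f_2,h_7), S(f_3,h_7), S(h_4,h_7), S(h_5,h_7), S(h_6,h_7)) all reduce to 0 modulo the current basis, so we have a Gröbner basis.
Inter-reduce: drop elements whose leading term is divisible by another's, tail-reduce, and make monic.
Reduced Gröbner basis: {x, y + 1}.
Label its elements g_1 = x, g_2 = y + 1.

Reduce p = -7xy² + ⅓x² + ¼x + ⅓y + ⅓ modulo G:
  leading term xy²: subtract (-7y²)·g_1 from -7xy² + ⅓x² + ¼x + ⅓y + ⅓ → ⅓x² + ¼x + ⅓y + ⅓
  leading term x²: subtract (⅓x)·g_1 from ⅓x² + ¼x + ⅓y + ⅓ → ¼x + ⅓y + ⅓
  leading term x: subtract (¼)·g_1 from ¼x + ⅓y + ⅓ → ⅓y + ⅓
  leading term y: subtract (⅓)·g_2 from ⅓y + ⅓ → 0
  normal form = 0.
Since the normal form is 0, p ∈ I.

Ideal membership is decidable via reduction modulo a Gröbner basis.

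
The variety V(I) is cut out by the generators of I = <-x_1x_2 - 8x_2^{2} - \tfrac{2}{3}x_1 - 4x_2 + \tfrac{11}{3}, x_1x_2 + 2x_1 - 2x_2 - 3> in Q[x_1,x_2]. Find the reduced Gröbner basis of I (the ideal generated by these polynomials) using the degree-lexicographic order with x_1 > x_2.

Buchberger's algorithm terminates because the ascending chain of leading-term ideals stabilizes.

f_1 = -x_1x_2 - 8x_2^{2} - \tfrac{2}{3}x_1 - 4x_2 + \tfrac{11}{3}, LT = x_1x_2.
f_2 = x_1x_2 + 2x_1 - 2x_2 - 3, LT = x_1x_2.

S(f_1,f_2): lcm = x_1x_2. S = 8x_2^{2} - \tfrac{4}{3}x_1 + 6x_2 - \tfrac{2}{3}.
  leading term x_2^{2}: no divisor's leading term divides it; move 8x_2^{2} to the remainder.
  leading term x_1: no divisor's leading term divides it; move -\tfrac{4}{3}x_1 to the remainder.
  leading term x_2: no divisor's leading term divides it; move 6x_2 to the remainder.
  leading term 1: no divisor's leading term divides it; move -\tfrac{2}{3} to the remainder.
  remainder 8x_2^{2} - \tfrac{4}{3}x_1 + 6x_2 - \tfrac{2}{3} ≠ 0; add g_3 = 8x_2^{2} - \tfrac{4}{3}x_1 + 6x_2 - \tfrac{2}{3} to the basis.

S(f_1,g_3): lcm = x_1x_2^{2}. S = 8x_2^{3} + \tfrac{1}{6}x_1^{2} - \tfrac{1}{12}x_1x_2 + 4x_2^{2} + \tfrac{1}{12}x_1 - \tfrac{11}{3}x_2.
  leading term x_2^{3}: subtract (x_2)·g_3 from 8x_2^{3} + \tfrac{1}{6}x_1^{2} - \tfrac{1}{12}x_1x_2 + 4x_2^{2} + \tfrac{1}{12}x_1 - \tfrac{11}{3}x_2 → \tfrac{1}{6}x_1^{2} + \tfrac{5}{4}x_1x_2 - 2x_2^{2} + \tfrac{1}{12}x_1 - 3x_2
  leading term x_1^{2}: no divisor's leading term divides it; move \tfrac{1}{6}x_1^{2} to the remainder.
  leading term x_1x_2: subtract (-\tfrac{5}{4})·f_1 from \tfrac{5}{4}x_1x_2 - 2x_2^{2} + \tfrac{1}{12}x_1 - 3x_2 → -12x_2^{2} - \tfrac{3}{4}x_1 - 8x_2 + \tfrac{55}{12}
  leading term x_2^{2}: subtract (-\tfrac{3}{2})·g_3 from -12x_2^{2} - \tfrac{3}{4}x_1 - 8x_2 + \tfrac{55}{12} → -\tfrac{11}{4}x_1 + x_2 + \tfrac{43}{12}
  leading term x_1: no divisor's leading term divides it; move -\tfrac{11}{4}x_1 to the remainder.
  leading term x_2: no divisor's leading term divides it; move x_2 to the remainder.
  leading term 1: no divisor's leading term divides it; move \tfrac{43}{12} to the remainder.
  remainder \tfrac{1}{6}x_1^{2} - \tfrac{11}{4}x_1 + x_2 + \tfrac{43}{12} ≠ 0; add g_4 = \tfrac{1}{6}x_1^{2} - \tfrac{11}{4}x_1 + x_2 + \tfrac{43}{12} to the basis.

S(f_2,g_3): lcm = x_1x_2^{2}. S = \tfrac{1}{6}x_1^{2} + \tfrac{5}{4}x_1x_2 - 2x_2^{2} + \tfrac{1}{12}x_1 - 3x_2.
  leading term x_1^{2}: subtract (1)·g_4 from \tfrac{1}{6}x_1^{2} + \tfrac{5}{4}x_1x_2 - 2x_2^{2} + \tfrac{1}{12}x_1 - 3x_2 → \tfrac{5}{4}x_1x_2 - 2x_2^{2} + \tfrac{17}{6}x_1 - 4x_2 - \tfrac{43}{12}
  leading term x_1x_2: subtract (-\tfrac{5}{4})·f_1 from \tfrac{5}{4}x_1x_2 - 2x_2^{2} + \tfrac{17}{6}x_1 - 4x_2 - \tfrac{43}{12} → -12x_2^{2} + 2x_1 - 9x_2 + 1
  leading term x_2^{2}: subtract (-\tfrac{3}{2})·g_3 from -12x_2^{2} + 2x_1 - 9x_2 + 1 → 0
  remainder 0.

S(f_1,g_4): lcm = x_1^{2}x_2. S = 8x_1x_2^{2} + \tfrac{2}{3}x_1^{2} + \tfrac{41}{2}x_1x_2 - 6x_2^{2} - \tfrac{11}{3}x_1 - \tfrac{43}{2}x_2.
  leading term x_1x_2^{2}: subtract (-8x_2)·f_1 from 8x_1x_2^{2} + \tfrac{2}{3}x_1^{2} + \tfrac{41}{2}x_1x_2 - 6x_2^{2} - \tfrac{11}{3}x_1 - \tfrac{43}{2}x_2 → -64x_2^{3} + \tfrac{2}{3}x_1^{2} + \tfrac{91}{6}x_1x_2 - 38x_2^{2} - \tfrac{11}{3}x_1 + \tfrac{47}{6}x_2
  leading term x_2^{3}: subtract (-8x_2)·g_3 from -64x_2^{3} + \tfrac{2}{3}x_1^{2} + \tfrac{91}{6}x_1x_2 - 38x_2^{2} - \tfrac{11}{3}x_1 + \tfrac{47}{6}x_2 → \tfrac{2}{3}x_1^{2} + \tfrac{9}{2}x_1x_2 + 10x_2^{2} - \tfrac{11}{3}x_1 + \tfrac{5}{2}x_2
  leading term x_1^{2}: subtract (4)·g_4 from \tfrac{2}{3}x_1^{2} + \tfrac{9}{2}x_1x_2 + 10x_2^{2} - \tfrac{11}{3}x_1 + \tfrac{5}{2}x_2 → \tfrac{9}{2}x_1x_2 + 10x_2^{2} + \tfrac{22}{3}x_1 - \tfrac{3}{2}x_2 - \tfrac{43}{3}
  leading term x_1x_2: subtract (-\tfrac{9}{2})·f_1 from \tfrac{9}{2}x_1x_2 + 10x_2^{2} + \tfrac{22}{3}x_1 - \tfrac{3}{2}x_2 - \tfrac{43}{3} → -26x_2^{2} + \tfrac{13}{3}x_1 - \tfrac{39}{2}x_2 + \tfrac{13}{6}
  leading term x_2^{2}: subtract (-\tfrac{13}{4})·g_3 from -26x_2^{2} + \tfrac{13}{3}x_1 - \tfrac{39}{2}x_2 + \tfrac{13}{6} → 0
  remainder 0.

S(f_2,g_4): lcm = x_1^{2}x_2. S = 2x_1^{2} + \tfrac{29}{2}x_1x_2 - 6x_2^{2} - 3x_1 - \tfrac{43}{2}x_2.
  leading term x_1^{2}: subtract (12)·g_4 from 2x_1^{2} + \tfrac{29}{2}x_1x_2 - 6x_2^{2} - 3x_1 - \tfrac{43}{2}x_2 → \tfrac{29}{2}x_1x_2 - 6x_2^{2} + 30x_1 - \tfrac{67}{2}x_2 - 43
  leading term x_1x_2: subtract (-\tfrac{29}{2})·f_1 from \tfrac{29}{2}x_1x_2 - 6x_2^{2} + 30x_1 - \tfrac{67}{2}x_2 - 43 → -122x_2^{2} + \tfrac{61}{3}x_1 - \tfrac{183}{2}x_2 + \tfrac{61}{6}
  leading term x_2^{2}: subtract (-\tfrac{61}{4})·g_3 from -122x_2^{2} + \tfrac{61}{3}x_1 - \tfrac{183}{2}x_2 + \tfrac{61}{6} → 0
  remainder 0.

S(g_3,g_4): leading monomials are coprime, so the S-polynomial reduces to 0 (Buchberger's first criterion).
Every S-polynomial of the final basis reduces to 0, so we have a Gröbner basis.
Inter-reduce: drop elements whose leading term is divisible by another's, tail-reduce, and make monic.

G = {x_1^{2} - \tfrac{33}{2}x_1 + 6x_2 + \tfrac{43}{2}, x_1x_2 + 2x_1 - 2x_2 - 3, x_2^{2} - \tfrac{1}{6}x_1 + \tfrac{3}{4}x_2 - \tfrac{1}{12}}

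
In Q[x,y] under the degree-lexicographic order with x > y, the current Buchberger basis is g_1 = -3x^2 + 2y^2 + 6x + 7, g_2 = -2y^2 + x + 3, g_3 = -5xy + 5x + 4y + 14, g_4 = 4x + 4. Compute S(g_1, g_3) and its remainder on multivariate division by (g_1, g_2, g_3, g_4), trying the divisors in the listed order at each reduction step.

lcm(LM(g_1), LM(g_3)) = x^2y.
S = (lcm/LT(g_1))·g_1 − (lcm/LT(g_3))·g_3 = -2/3y^3 + x^2 - 6/5xy + 14/5x - 7/3y.
Reduce S modulo (g_1, g_2, g_3, g_4) in that order:
  leading term y^3: subtract (1/3y)·g_2 from -2/3y^3 + x^2 - 6/5xy + 14/5x - 7/3y → x^2 - 23/15xy + 14/5x - 10/3y
  leading term x^2: subtract (-1/3)·g_1 from x^2 - 23/15xy + 14/5x - 10/3y → -23/15xy + 2/3y^2 + 24/5x - 10/3y + 7/3
  leading term xy: subtract (23/75)·g_3 from -23/15xy + 2/3y^2 + 24/5x - 10/3y + 7/3 → 2/3y^2 + 49/15x - 114/25y - 49/25
  leading term y^2: subtract (-1/3)·g_2 from 2/3y^2 + 49/15x - 114/25y - 49/25 → 18/5x - 114/25y - 24/25
  leading term x: subtract (9/10)·g_4 from 18/5x - 114/25y - 24/25 → -114/25y - 114/25
  leading term y: no divisor's leading term divides it; move -114/25y to the remainder.
  leading term 1: no divisor's leading term divides it; move -114/25 to the remainder.
The remainder -114/25y - 114/25 is nonzero, so it would be added as the next basis element.

S(g_1, g_3) = -2/3y^3 + x^2 - 6/5xy + 14/5x - 7/3y; remainder on division = -114/25y - 114/25.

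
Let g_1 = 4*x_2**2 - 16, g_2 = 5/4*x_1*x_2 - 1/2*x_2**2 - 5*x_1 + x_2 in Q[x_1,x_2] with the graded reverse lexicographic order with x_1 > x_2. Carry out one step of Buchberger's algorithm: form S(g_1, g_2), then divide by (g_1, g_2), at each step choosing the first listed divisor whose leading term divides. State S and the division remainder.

lcm(LM(g_1), LM(g_2)) = x_1*x_2**2.
S = (lcm/LT(g_1))·g_1 − (lcm/LT(g_2))·g_2 = 2/5*x_2**3 + 4*x_1*x_2 - 4/5*x_2**2 - 4*x_1.
Reduce S modulo (g_1, g_2) in that order:
  leading term x_2**3: subtract (1/10*x_2)·g_1 from 2/5*x_2**3 + 4*x_1*x_2 - 4/5*x_2**2 - 4*x_1 → 4*x_1*x_2 - 4/5*x_2**2 - 4*x_1 + 8/5*x_2
  leading term x_1*x_2: subtract (16/5)·g_2 from 4*x_1*x_2 - 4/5*x_2**2 - 4*x_1 + 8/5*x_2 → 4/5*x_2**2 + 12*x_1 - 8/5*x_2
  leading term x_2**2: subtract (1/5)·g_1 from 4/5*x_2**2 + 12*x_1 - 8/5*x_2 → 12*x_1 - 8/5*x_2 + 16/5
  leading term x_1: no divisor's leading term divides it; move 12*x_1 to the remainder.
  leading term x_2: no divisor's leading term divides it; move -8/5*x_2 to the remainder.
  leading term 1: no divisor's leading term divides it; move 16/5 to the remainder.
The remainder 12*x_1 - 8/5*x_2 + 16/5 is nonzero, so it would be added as the next basis element.

S(g_1, g_2) = 2/5*x_2**3 + 4*x_1*x_2 - 4/5*x_2**2 - 4*x_1; remainder on division = 12*x_1 - 8/5*x_2 + 16/5.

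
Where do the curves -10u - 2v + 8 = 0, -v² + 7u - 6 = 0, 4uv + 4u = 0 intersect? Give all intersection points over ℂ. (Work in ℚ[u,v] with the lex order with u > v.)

{(1, -1)}

Compute a lex Gröbner basis by Buchberger's algorithm.
f_1 = -10u - 2v + 8, LT = u.
f_2 = 7u - v² - 6, LT = u.
f_3 = 4uv + 4u, LT = uv.

S(f_1,f_2): lcm = u. S = 1/7v² + ⅕v + 2/35.
  leading term v²: no divisor's leading term divides it; move 1/7v² to the remainder.
  leading term v: no divisor's leading term divides it; move ⅕v to the remainder.
  leading term 1: no divisor's leading term divides it; move 2/35 to the remainder.
  remainder 1/7v² + ⅕v + 2/35 ≠ 0; add h_4 = 1/7v² + ⅕v + 2/35 to the basis.

S(f_1,f_3): lcm = uv. S = -u + ⅕v² - ⅘v.
  leading term u: subtract (1/10)·f_1 from -u + ⅕v² - ⅘v → ⅕v² - ⅗v - ⅘
  leading term v²: subtract (7/5)·h_4 from ⅕v² - ⅗v - ⅘ → -22/25v - 22/25
  leading term v: no divisor's leading term divides it; move -22/25v to the remainder.
  leading term 1: no divisor's leading term divides it; move -22/25 to the remainder.
  remainder -22/25v - 22/25 ≠ 0; add h_5 = -22/25v - 22/25 to the basis.

S(f_2,f_3): lcm = uv. S = -u - 1/7v³ - 6/7v.
  leading term u: subtract (1/10)·f_1 from -u - 1/7v³ - 6/7v → -1/7v³ - 23/35v - ⅘
  leading term v³: subtract (-v)·h_4 from -1/7v³ - 23/35v - ⅘ → ⅕v² - ⅗v - ⅘
  leading term v²: subtract (7/5)·h_4 from ⅕v² - ⅗v - ⅘ → -22/25v - 22/25
  leading term v: subtract (1)·h_5 from -22/25v - 22/25 → 0
  remainder 0.

S(f_1,h_4): leading monomials are coprime, so the S-polynomial reduces to 0 (Buchberger's first criterion).
S(f_2,h_4): leading monomials are coprime, so the S-polynomial reduces to 0 (Buchberger's first criterion).
S(f_3,h_4): lcm = uv². S = -⅖uv - ⅖u.
  leading term uv: subtract (1/25v)·f_1 from -⅖uv - ⅖u → -⅖u + 2/25v² - 8/25v
  leading term u: subtract (1/25)·f_1 from -⅖u + 2/25v² - 8/25v → 2/25v² - 6/25v - 8/25
  leading term v²: subtract (14/25)·h_4 from 2/25v² - 6/25v - 8/25 → -44/125v - 44/125
  leading term v: subtract (⅖)·h_5 from -44/125v - 44/125 → 0
  remainder 0.

S(f_1,h_5): leading monomials are coprime, so the S-polynomial reduces to 0 (Buchberger's first criterion).
S(f_2,h_5): leading monomials are coprime, so the S-polynomial reduces to 0 (Buchberger's first criterion).
S(f_3,h_5): lcm = uv. S = 0.
  remainder 0.

S(h_4,h_5): lcm = v². S = ⅖v + ⅖.
  leading term v: subtract (-5/11)·h_5 from ⅖v + ⅖ → 0
  remainder 0.

Every S-polynomial of the final basis reduces to 0, so we have a Gröbner basis.
Inter-reduce: drop elements whose leading term is divisible by another's, tail-reduce, and make monic.
Reduced Gröbner basis: {u - 1, v + 1}.

From the last basis element, v + 1 = 0, so v takes values in {-1}. Each choice, substituted upward through the basis, yields the corresponding point(s) of the solution set.
  v = -1: the earlier basis element becomes u - 1 = 0, giving u = 1 — point (1, -1).
Each listed point satisfies every original equation (direct substitution).
This is the nonlinear analogue of row-reducing a linear system.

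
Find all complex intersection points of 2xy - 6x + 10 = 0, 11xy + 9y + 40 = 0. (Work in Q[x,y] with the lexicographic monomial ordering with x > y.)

{(1, -2), (-15/11, 20/3)}

Compute a lex Gröbner basis by Buchberger's algorithm.
f_1 = 2xy - 6x + 10, LT = xy.
f_2 = 11xy + 9y + 40, LT = xy.

S(f_1,f_2): lcm = xy. S = -3x - 9/11y + 15/11.
  reduce S modulo (f_1, f_2):
  remainder -3x - 9/11y + 15/11 ≠ 0; add h_3 = -3x - 9/11y + 15/11 to the basis.

S(f_1,h_3): lcm = xy. S = -3x - 3/11y^2 + 5/11y + 5.
  reduce S modulo (f_1, f_2, h_3):
  remainder -3/11y^2 + 14/11y + 40/11 ≠ 0; add h_4 = -3/11y^2 + 14/11y + 40/11 to the basis.

The other S-polynomials (S(f_2,h_3), S(f_1,h_4), S(f_2,h_4), S(h_3,h_4)) all reduce to 0 modulo the current basis, so we have a Gröbner basis.
Inter-reduce: drop elements whose leading term is divisible by another's, tail-reduce, and make monic.
Reduced Gröbner basis: {x + 3/11y - 5/11, y^2 - 14/3y - 40/3}.

From the last basis element, y^2 - 14/3y - 40/3 = 0, so y takes values in {-2, 20/3}. Each choice, substituted upward through the basis, yields the corresponding point(s) of the solution set.
  y = -2: the earlier basis element becomes x - 1 = 0, giving x = 1 — point (1, -2).
  y = 20/3: the earlier basis element becomes x + 15/11 = 0, giving x = -15/11 — point (-15/11, 20/3).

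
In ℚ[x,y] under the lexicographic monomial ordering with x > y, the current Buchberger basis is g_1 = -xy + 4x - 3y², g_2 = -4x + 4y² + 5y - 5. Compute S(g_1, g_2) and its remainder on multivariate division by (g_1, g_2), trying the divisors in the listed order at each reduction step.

lcm(LM(g_1), LM(g_2)) = xy.
S = (lcm/LT(g_1))·g_1 − (lcm/LT(g_2))·g_2 = -4x + y³ + 17/4y² - 5/4y.
Reduce S modulo (g_1, g_2) in that order:
  leading term x: subtract (1)·g_2 from -4x + y³ + 17/4y² - 5/4y → y³ + ¼y² - 25/4y + 5
  leading term y³: no divisor's leading term divides it; move y³ to the remainder.
  leading term y²: no divisor's leading term divides it; move ¼y² to the remainder.
  leading term y: no divisor's leading term divides it; move -25/4y to the remainder.
  leading term 1: no divisor's leading term divides it; move 5 to the remainder.
The remainder y³ + ¼y² - 25/4y + 5 is nonzero, so it would be added as the next basis element.

S(g_1, g_2) = -4x + y³ + 17/4y² - 5/4y; remainder on division = y³ + ¼y² - 25/4y + 5.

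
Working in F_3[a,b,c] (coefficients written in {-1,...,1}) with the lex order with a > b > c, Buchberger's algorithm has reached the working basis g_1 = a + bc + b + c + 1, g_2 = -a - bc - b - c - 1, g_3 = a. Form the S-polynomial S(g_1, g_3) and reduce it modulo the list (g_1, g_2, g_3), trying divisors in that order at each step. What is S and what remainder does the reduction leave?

lcm(LM(g_1), LM(g_3)) = a.
S = (lcm/LT(g_1))·g_1 − (lcm/LT(g_3))·g_3 = bc + b + c + 1.
Reduce S modulo (g_1, g_2, g_3) in that order:
  leading term bc: no divisor's leading term divides it; move bc to the remainder.
  leading term b: no divisor's leading term divides it; move b to the remainder.
  leading term c: no divisor's leading term divides it; move c to the remainder.
  leading term 1: no divisor's leading term divides it; move 1 to the remainder.
The remainder bc + b + c + 1 is nonzero, so it would be added as the next basis element.
An S-polynomial is built so that the two leading terms cancel; whether anything survives reduction is exactly the Gröbner-basis criterion.

S(g_1, g_3) = bc + b + c + 1; remainder on division = bc + b + c + 1.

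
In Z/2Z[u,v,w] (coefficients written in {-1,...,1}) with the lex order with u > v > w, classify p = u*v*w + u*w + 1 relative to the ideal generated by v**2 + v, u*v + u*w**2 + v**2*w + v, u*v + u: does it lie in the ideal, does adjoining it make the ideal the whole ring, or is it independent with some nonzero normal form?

Adjoining u*v*w + u*w + 1 makes the ideal the whole ring: the system is inconsistent.

First compute the reduced Gröbner basis of I by Buchberger's algorithm.
f_1 = v**2 + v, LT = v**2.
f_2 = u*v + u*w**2 + v**2*w + v, LT = u*v.
f_3 = u*v + u, LT = u*v.

S(f_1,f_2): lcm = u*v**2. S = u*v*w**2 + u*v + v**3*w + v**2.
  leading term u*v*w**2: subtract (w**2)·f_2 from u*v*w**2 + u*v + v**3*w + v**2 → u*v + u*w**4 + v**3*w + v**2*w**3 + v**2 + v*w**2
  leading term u*v: subtract (1)·f_2 from u*v + u*w**4 + v**3*w + v**2*w**3 + v**2 + v*w**2 → u*w**4 + u*w**2 + v**3*w + v**2*w**3 + v**2*w + v**2 + v*w**2 + v
  leading term u*w**4: no divisor's leading term divides it; move u*w**4 to the remainder.
  leading term u*w**2: no divisor's leading term divides it; move u*w**2 to the remainder.
  leading term v**3*w: subtract (v*w)·f_1 from v**3*w + v**2*w**3 + v**2*w + v**2 + v*w**2 + v → v**2*w**3 + v**2 + v*w**2 + v
  leading term v**2*w**3: subtract (w**3)·f_1 from v**2*w**3 + v**2 + v*w**2 + v → v**2 + v*w**3 + v*w**2 + v
  leading term v**2: subtract (1)·f_1 from v**2 + v*w**3 + v*w**2 + v → v*w**3 + v*w**2
  leading term v*w**3: no divisor's leading term divides it; move v*w**3 to the remainder.
  leading term v*w**2: no divisor's leading term divides it; move v*w**2 to the remainder.
  remainder u*w**4 + u*w**2 + v*w**3 + v*w**2 ≠ 0; add h_4 = u*w**4 + u*w**2 + v*w**3 + v*w**2 to the basis.

S(f_2,f_3): lcm = u*v. S = u*w**2 + u + v**2*w + v.
  leading term u*w**2: no divisor's leading term divides it; move u*w**2 to the remainder.
  leading term u: no divisor's leading term divides it; move u to the remainder.
  leading term v**2*w: subtract (w)·f_1 from v**2*w + v → v*w + v
  leading term v*w: no divisor's leading term divides it; move v*w to the remainder.
  leading term v: no divisor's leading term divides it; move v to the remainder.
  remainder u*w**2 + u + v*w + v ≠ 0; add h_5 = u*w**2 + u + v*w + v to the basis.

The other S-polynomials (S(f_1,f_3), S(f_1,h_4), S(f_2,h_4), S(f_3,h_4), S(f_1,h_5), S(f_2,h_5), S(f_3,h_5), S(h_4,h_5)) all reduce to 0 modulo the current basis, so we have a Gröbner basis.
Inter-reduce: drop elements whose leading term is divisible by another's, tail-reduce, and make monic.
Reduced Gröbner basis: {u*v + u, u*w**2 + u + v*w + v, v**2 + v}.
Label its elements g_1 = u*v + u, g_2 = u*w**2 + u + v*w + v, g_3 = v**2 + v.

Reduce p = u*v*w + u*w + 1 modulo G:
  leading term u*v*w: subtract (w)·g_1 from u*v*w + u*w + 1 → 1
  leading term 1: no divisor's leading term divides it; move 1 to the remainder.
  normal form = 1.
The normal form is nonzero, so p ∉ I. Since p minus its normal form lies in I, I + (p) = I + (r) where r = 1; decide whether this ideal is the whole ring.
Here r = 1 is a nonzero constant, hence a unit: 1 ∈ I + (p), the Gröbner basis of I + (p) is {1}, and the enlarged system has no common solution — adjoining p is inconsistent.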